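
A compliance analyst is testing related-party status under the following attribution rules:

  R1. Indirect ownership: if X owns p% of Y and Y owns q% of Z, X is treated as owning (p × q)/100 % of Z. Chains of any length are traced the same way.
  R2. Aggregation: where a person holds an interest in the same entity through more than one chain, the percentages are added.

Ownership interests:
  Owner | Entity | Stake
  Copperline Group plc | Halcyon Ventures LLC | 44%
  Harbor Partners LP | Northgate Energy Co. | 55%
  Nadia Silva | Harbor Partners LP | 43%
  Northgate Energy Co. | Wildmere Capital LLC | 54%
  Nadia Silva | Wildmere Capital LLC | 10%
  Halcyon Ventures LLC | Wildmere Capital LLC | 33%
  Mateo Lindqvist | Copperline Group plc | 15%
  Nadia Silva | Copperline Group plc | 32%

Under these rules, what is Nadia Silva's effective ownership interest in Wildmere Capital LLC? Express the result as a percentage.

Chain via Harbor Partners LP → Northgate Energy Co. (R1): 43% × 55% × 54% = 12.771% of Wildmere Capital LLC.
Chain via Copperline Group plc → Halcyon Ventures LLC (R1): 32% × 44% × 33% = 4.6464% of Wildmere Capital LLC.
Direct interest in Wildmere Capital LLC: 10%.
Aggregating (R2): 12.771% + 4.6464% + 10% = 27.4174%.

27.4174%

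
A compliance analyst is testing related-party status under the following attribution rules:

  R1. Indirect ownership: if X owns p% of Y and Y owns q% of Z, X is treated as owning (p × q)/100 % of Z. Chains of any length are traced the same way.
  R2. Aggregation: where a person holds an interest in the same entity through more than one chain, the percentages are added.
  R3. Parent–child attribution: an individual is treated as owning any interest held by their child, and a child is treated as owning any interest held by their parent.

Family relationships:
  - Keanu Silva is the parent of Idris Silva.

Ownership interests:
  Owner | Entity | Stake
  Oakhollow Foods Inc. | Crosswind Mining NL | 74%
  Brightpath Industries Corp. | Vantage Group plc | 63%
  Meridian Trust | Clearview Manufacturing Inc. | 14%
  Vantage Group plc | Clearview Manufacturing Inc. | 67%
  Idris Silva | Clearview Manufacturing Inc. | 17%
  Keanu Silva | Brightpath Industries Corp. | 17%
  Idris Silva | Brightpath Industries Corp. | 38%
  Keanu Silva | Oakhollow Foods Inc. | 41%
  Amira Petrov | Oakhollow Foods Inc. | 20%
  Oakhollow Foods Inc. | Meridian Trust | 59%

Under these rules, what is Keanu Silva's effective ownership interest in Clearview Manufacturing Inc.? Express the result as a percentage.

By parent–child attribution (R3), Keanu Silva is treated as also owning Idris Silva's interest in Brightpath Industries Corp, giving 17% + 38% = 55%.
By parent–child attribution (R3), Keanu Silva is treated as owning Idris Silva's 17% interest in Clearview Manufacturing Inc.
Chain via Brightpath Industries Corp. → Vantage Group plc (R1): 55% × 63% × 67% = 23.2155% of Clearview Manufacturing Inc.
Chain via Oakhollow Foods Inc. → Meridian Trust (R1): 41% × 59% × 14% = 3.3866% of Clearview Manufacturing Inc.
Direct interest in Clearview Manufacturing Inc: 17%.
Aggregating (R2): 23.2155% + 3.3866% + 17% = 43.6021%.

43.6021%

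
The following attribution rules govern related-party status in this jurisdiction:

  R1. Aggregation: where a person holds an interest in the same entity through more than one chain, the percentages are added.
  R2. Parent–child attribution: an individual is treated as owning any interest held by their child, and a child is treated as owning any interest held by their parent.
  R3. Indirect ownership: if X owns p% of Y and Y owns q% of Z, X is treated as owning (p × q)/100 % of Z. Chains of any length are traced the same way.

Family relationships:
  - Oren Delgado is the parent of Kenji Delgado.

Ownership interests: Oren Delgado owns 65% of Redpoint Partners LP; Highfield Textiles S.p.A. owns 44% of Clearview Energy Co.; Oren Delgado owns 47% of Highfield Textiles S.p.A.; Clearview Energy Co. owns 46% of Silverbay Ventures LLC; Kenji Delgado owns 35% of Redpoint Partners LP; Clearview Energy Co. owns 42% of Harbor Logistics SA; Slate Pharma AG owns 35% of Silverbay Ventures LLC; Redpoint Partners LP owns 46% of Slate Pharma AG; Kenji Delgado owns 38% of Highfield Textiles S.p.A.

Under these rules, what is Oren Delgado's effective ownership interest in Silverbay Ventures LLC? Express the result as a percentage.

By parent–child attribution (R2), Oren Delgado is treated as also owning Kenji Delgado's interest in Highfield Textiles S.p.A, giving 47% + 38% = 85%.
By parent–child attribution (R2), Oren Delgado is treated as also owning Kenji Delgado's interest in Redpoint Partners LP, giving 65% + 35% = 100%.
Chain via Highfield Textiles S.p.A. → Clearview Energy Co. (R3): 85% × 44% × 46% = 17.204% of Silverbay Ventures LLC.
Chain via Redpoint Partners LP → Slate Pharma AG (R3): 100% × 46% × 35% = 16.1% of Silverbay Ventures LLC.
Aggregating (R1): 17.204% + 16.1% = 33.304%.

33.304%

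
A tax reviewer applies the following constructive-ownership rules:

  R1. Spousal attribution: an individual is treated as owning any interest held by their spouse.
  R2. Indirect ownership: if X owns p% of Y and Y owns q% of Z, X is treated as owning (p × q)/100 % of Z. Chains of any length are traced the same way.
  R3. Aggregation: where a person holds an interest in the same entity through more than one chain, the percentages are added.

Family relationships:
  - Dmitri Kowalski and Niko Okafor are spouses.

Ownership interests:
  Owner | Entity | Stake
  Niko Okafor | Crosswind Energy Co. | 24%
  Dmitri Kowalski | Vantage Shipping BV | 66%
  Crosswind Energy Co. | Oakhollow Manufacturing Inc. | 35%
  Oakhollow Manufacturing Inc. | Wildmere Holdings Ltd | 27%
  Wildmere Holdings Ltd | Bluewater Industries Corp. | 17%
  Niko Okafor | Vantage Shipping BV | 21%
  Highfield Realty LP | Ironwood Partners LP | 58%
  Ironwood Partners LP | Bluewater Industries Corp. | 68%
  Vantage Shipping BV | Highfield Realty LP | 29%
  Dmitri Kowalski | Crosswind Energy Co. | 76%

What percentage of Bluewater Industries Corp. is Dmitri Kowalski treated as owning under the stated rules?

By spousal attribution (R1), Dmitri Kowalski is treated as also owning Niko Okafor's interest in Vantage Shipping BV, giving 66% + 21% = 87%.
By spousal attribution (R1), Dmitri Kowalski is treated as also owning Niko Okafor's interest in Crosswind Energy Co, giving 76% + 24% = 100%.
Chain via Vantage Shipping BV → Highfield Realty LP → Ironwood Partners LP (R2): 87% × 29% × 58% × 68% = 9.950712% of Bluewater Industries Corp.
Chain via Crosswind Energy Co. → Oakhollow Manufacturing Inc. → Wildmere Holdings Ltd (R2): 100% × 35% × 27% × 17% = 1.6065% of Bluewater Industries Corp.
Aggregating (R3): 9.950712% + 1.6065% = 11.557212%.

11.557212%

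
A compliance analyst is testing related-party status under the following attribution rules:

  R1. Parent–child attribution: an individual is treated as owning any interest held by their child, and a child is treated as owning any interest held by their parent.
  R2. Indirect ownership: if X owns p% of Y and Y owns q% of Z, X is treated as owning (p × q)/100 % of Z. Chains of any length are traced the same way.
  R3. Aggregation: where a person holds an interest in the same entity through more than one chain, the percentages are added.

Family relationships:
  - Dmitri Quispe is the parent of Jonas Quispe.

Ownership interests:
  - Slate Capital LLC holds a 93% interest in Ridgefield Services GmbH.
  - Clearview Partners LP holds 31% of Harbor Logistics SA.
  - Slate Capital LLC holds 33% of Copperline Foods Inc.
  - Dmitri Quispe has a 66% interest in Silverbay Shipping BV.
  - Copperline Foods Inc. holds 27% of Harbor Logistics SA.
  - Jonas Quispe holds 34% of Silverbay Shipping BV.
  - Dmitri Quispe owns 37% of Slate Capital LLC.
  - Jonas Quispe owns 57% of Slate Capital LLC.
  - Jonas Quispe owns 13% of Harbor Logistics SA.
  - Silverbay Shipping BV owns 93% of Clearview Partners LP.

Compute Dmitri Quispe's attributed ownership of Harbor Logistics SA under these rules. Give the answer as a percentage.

By parent–child attribution (R1), Dmitri Quispe is treated as also owning Jonas Quispe's interest in Slate Capital LLC, giving 37% + 57% = 94%.
By parent–child attribution (R1), Dmitri Quispe is treated as also owning Jonas Quispe's interest in Silverbay Shipping BV, giving 66% + 34% = 100%.
By parent–child attribution (R1), Dmitri Quispe is treated as owning Jonas Quispe's 13% interest in Harbor Logistics SA.
Chain via Slate Capital LLC → Copperline Foods Inc. (R2): 94% × 33% × 27% = 8.3754% of Harbor Logistics SA.
Chain via Silverbay Shipping BV → Clearview Partners LP (R2): 100% × 93% × 31% = 28.83% of Harbor Logistics SA.
Direct interest in Harbor Logistics SA: 13%.
Aggregating (R3): 8.3754% + 28.83% + 13% = 50.2054%.

50.2054%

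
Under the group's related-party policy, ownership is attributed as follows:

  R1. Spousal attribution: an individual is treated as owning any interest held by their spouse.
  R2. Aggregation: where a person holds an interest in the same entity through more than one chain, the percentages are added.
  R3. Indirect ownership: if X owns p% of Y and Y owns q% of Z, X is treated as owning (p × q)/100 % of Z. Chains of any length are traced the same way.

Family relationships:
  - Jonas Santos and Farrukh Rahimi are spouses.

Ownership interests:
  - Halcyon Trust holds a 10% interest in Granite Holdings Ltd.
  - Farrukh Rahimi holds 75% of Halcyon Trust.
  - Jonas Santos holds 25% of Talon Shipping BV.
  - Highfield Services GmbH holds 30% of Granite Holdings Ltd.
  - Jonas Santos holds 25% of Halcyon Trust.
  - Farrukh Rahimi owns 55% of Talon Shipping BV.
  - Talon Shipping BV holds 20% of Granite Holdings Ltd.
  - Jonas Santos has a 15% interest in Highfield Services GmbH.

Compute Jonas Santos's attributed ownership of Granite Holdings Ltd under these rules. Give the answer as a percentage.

30.5%

By spousal attribution (R1), Jonas Santos is treated as also owning Farrukh Rahimi's interest in Halcyon Trust, giving 25% + 75% = 100%.
By spousal attribution (R1), Jonas Santos is treated as also owning Farrukh Rahimi's interest in Talon Shipping BV, giving 25% + 55% = 80%.
Chain via Halcyon Trust (R3): 100% × 10% = 10% of Granite Holdings Ltd.
Chain via Highfield Services GmbH (R3): 15% × 30% = 4.5% of Granite Holdings Ltd.
Chain via Talon Shipping BV (R3): 80% × 20% = 16% of Granite Holdings Ltd.
Aggregating (R2): 10% + 4.5% + 16% = 30.5%.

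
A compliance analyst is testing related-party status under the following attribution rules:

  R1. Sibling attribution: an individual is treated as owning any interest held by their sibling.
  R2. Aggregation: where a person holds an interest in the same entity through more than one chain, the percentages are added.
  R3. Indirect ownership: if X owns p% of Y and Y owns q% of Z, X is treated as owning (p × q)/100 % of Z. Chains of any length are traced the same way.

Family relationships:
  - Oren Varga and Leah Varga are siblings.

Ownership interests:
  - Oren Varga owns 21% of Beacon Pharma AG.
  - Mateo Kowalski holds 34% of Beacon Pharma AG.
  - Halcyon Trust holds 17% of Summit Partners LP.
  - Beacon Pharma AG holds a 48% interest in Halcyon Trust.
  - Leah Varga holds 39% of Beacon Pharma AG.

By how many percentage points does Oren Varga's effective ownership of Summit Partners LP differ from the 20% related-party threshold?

By sibling attribution (R1), Oren Varga is treated as also owning Leah Varga's interest in Beacon Pharma AG, giving 21% + 39% = 60%.
Chain via Beacon Pharma AG → Halcyon Trust (R3): 60% × 48% × 17% = 4.896% of Summit Partners LP.
4.896% falls short of the 20% threshold by 15.104 percentage points.

15.104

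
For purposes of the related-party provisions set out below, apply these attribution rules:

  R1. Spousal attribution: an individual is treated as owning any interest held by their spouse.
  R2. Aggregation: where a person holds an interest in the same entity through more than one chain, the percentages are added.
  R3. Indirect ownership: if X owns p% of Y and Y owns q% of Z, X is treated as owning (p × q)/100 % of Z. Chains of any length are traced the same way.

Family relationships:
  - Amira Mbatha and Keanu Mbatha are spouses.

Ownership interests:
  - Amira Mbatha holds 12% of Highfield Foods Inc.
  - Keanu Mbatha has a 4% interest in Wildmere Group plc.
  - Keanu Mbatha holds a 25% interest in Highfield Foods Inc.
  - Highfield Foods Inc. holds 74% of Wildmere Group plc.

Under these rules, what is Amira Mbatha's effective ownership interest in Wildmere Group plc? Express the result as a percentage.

31.38%

By spousal attribution (R1), Amira Mbatha is treated as also owning Keanu Mbatha's interest in Highfield Foods Inc, giving 12% + 25% = 37%.
By spousal attribution (R1), Amira Mbatha is treated as owning Keanu Mbatha's 4% interest in Wildmere Group plc.
Chain via Highfield Foods Inc. (R3): 37% × 74% = 27.38% of Wildmere Group plc.
Direct interest in Wildmere Group plc: 4%.
Aggregating (R2): 27.38% + 4% = 31.38%.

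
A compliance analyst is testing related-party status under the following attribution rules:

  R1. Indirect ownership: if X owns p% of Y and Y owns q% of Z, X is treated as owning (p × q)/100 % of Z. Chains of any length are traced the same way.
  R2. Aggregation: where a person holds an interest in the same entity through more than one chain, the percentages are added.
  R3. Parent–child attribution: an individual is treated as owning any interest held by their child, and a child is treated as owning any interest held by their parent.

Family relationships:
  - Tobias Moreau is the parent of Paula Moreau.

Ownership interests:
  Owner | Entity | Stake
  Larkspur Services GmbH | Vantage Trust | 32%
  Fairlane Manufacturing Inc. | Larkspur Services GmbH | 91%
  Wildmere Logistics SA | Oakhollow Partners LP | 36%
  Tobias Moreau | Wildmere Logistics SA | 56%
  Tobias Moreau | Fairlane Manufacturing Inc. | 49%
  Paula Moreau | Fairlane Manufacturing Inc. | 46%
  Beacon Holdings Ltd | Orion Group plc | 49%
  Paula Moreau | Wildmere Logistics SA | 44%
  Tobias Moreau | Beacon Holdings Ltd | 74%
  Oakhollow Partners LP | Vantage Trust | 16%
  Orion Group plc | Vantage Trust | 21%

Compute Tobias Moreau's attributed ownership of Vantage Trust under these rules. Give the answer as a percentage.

By parent–child attribution (R3), Tobias Moreau is treated as also owning Paula Moreau's interest in Fairlane Manufacturing Inc, giving 49% + 46% = 95%.
By parent–child attribution (R3), Tobias Moreau is treated as also owning Paula Moreau's interest in Wildmere Logistics SA, giving 56% + 44% = 100%.
Chain via Beacon Holdings Ltd → Orion Group plc (R1): 74% × 49% × 21% = 7.6146% of Vantage Trust.
Chain via Fairlane Manufacturing Inc. → Larkspur Services GmbH (R1): 95% × 91% × 32% = 27.664% of Vantage Trust.
Chain via Wildmere Logistics SA → Oakhollow Partners LP (R1): 100% × 36% × 16% = 5.76% of Vantage Trust.
Aggregating (R2): 7.6146% + 27.664% + 5.76% = 41.0386%.

41.0386%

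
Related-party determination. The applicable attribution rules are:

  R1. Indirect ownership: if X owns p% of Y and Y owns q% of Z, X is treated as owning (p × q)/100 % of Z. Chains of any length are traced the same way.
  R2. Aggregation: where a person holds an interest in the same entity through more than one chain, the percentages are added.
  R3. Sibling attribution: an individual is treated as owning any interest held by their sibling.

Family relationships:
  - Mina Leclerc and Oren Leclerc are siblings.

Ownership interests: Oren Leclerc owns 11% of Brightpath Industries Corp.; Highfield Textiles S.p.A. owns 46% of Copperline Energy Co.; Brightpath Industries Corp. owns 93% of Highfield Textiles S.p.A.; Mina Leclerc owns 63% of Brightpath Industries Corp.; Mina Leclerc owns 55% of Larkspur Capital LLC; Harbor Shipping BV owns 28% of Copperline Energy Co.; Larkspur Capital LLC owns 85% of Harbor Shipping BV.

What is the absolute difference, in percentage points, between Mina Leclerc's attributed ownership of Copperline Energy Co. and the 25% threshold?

By sibling attribution (R3), Mina Leclerc is treated as also owning Oren Leclerc's interest in Brightpath Industries Corp, giving 63% + 11% = 74%.
Chain via Brightpath Industries Corp. → Highfield Textiles S.p.A. (R1): 74% × 93% × 46% = 31.6572% of Copperline Energy Co.
Chain via Larkspur Capital LLC → Harbor Shipping BV (R1): 55% × 85% × 28% = 13.09% of Copperline Energy Co.
Aggregating (R2): 31.6572% + 13.09% = 44.7472%.
44.7472% exceeds the 25% threshold by 19.7472 percentage points.

19.7472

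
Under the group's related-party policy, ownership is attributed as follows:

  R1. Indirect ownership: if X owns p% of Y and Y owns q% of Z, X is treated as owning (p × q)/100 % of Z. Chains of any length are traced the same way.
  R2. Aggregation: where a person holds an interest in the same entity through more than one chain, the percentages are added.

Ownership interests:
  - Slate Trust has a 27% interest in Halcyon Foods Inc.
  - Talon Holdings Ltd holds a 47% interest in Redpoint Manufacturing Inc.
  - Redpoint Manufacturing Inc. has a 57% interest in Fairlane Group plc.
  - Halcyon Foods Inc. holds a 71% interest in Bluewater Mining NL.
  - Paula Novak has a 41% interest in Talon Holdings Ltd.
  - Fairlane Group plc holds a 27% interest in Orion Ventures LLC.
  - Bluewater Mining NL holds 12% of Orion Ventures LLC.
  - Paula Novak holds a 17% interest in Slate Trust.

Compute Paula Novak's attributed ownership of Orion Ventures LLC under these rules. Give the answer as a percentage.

Chain via Talon Holdings Ltd → Redpoint Manufacturing Inc. → Fairlane Group plc (R1): 41% × 47% × 57% × 27% = 2.965653% of Orion Ventures LLC.
Chain via Slate Trust → Halcyon Foods Inc. → Bluewater Mining NL (R1): 17% × 27% × 71% × 12% = 0.391068% of Orion Ventures LLC.
Aggregating (R2): 2.965653% + 0.391068% = 3.356721%.

3.356721%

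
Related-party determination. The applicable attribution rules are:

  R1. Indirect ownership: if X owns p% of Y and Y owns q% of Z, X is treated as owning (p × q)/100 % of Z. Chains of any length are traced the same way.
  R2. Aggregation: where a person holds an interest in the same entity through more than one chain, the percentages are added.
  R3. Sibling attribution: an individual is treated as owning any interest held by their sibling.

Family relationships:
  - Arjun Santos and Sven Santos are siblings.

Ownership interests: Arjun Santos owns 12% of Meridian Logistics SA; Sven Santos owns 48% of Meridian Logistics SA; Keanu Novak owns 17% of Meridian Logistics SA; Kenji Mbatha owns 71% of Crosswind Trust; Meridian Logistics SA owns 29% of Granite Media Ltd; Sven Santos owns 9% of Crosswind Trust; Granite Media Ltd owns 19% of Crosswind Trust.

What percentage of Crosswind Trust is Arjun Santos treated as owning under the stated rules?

12.306%

By sibling attribution (R3), Arjun Santos is treated as also owning Sven Santos's interest in Meridian Logistics SA, giving 12% + 48% = 60%.
By sibling attribution (R3), Arjun Santos is treated as owning Sven Santos's 9% interest in Crosswind Trust.
Chain via Meridian Logistics SA → Granite Media Ltd (R1): 60% × 29% × 19% = 3.306% of Crosswind Trust.
Direct interest in Crosswind Trust: 9%.
Aggregating (R2): 3.306% + 9% = 12.306%.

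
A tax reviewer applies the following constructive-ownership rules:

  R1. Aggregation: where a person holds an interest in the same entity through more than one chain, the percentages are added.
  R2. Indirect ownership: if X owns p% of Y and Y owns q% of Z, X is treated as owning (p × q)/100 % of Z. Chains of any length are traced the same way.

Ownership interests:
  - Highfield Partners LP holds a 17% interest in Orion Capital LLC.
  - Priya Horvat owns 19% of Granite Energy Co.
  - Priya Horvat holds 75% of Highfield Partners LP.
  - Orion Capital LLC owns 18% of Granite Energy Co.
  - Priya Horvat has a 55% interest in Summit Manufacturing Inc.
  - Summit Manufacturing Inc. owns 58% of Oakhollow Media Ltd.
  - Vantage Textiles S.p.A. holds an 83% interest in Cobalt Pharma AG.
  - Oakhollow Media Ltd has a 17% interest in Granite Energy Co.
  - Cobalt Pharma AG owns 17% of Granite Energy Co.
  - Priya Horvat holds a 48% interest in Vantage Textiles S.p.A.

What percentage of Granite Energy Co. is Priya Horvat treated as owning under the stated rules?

Chain via Vantage Textiles S.p.A. → Cobalt Pharma AG (R2): 48% × 83% × 17% = 6.7728% of Granite Energy Co.
Chain via Highfield Partners LP → Orion Capital LLC (R2): 75% × 17% × 18% = 2.295% of Granite Energy Co.
Chain via Summit Manufacturing Inc. → Oakhollow Media Ltd (R2): 55% × 58% × 17% = 5.423% of Granite Energy Co.
Direct interest in Granite Energy Co: 19%.
Aggregating (R1): 6.7728% + 2.295% + 5.423% + 19% = 33.4908%.

33.4908%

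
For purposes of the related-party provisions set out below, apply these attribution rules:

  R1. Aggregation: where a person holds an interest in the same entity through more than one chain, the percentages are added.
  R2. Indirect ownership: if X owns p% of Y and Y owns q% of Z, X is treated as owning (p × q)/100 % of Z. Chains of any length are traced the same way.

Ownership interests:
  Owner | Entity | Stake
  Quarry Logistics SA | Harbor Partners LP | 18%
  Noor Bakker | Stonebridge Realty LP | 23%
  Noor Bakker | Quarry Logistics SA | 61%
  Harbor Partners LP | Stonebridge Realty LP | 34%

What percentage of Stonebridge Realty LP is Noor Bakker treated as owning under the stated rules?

Chain via Quarry Logistics SA → Harbor Partners LP (R2): 61% × 18% × 34% = 3.7332% of Stonebridge Realty LP.
Direct interest in Stonebridge Realty LP: 23%.
Aggregating (R1): 3.7332% + 23% = 26.7332%.

26.7332%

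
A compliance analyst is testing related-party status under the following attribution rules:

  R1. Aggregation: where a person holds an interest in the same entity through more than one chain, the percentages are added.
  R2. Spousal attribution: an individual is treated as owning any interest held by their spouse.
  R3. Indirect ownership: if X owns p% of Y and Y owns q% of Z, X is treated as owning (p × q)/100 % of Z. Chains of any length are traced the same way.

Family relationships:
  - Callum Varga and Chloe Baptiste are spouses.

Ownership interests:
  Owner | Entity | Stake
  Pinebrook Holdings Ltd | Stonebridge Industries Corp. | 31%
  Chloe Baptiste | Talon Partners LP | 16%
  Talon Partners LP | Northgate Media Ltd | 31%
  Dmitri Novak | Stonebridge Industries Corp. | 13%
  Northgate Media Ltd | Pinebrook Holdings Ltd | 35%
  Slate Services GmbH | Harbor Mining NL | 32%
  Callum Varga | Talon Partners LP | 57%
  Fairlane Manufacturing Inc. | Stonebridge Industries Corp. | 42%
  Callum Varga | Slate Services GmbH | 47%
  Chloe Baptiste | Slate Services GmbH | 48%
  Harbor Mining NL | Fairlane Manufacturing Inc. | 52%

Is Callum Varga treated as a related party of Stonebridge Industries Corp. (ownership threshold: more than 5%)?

By spousal attribution (R2), Callum Varga is treated as also owning Chloe Baptiste's interest in Slate Services GmbH, giving 47% + 48% = 95%.
By spousal attribution (R2), Callum Varga is treated as also owning Chloe Baptiste's interest in Talon Partners LP, giving 57% + 16% = 73%.
Chain via Slate Services GmbH → Harbor Mining NL → Fairlane Manufacturing Inc. (R3): 95% × 32% × 52% × 42% = 6.63936% of Stonebridge Industries Corp.
Chain via Talon Partners LP → Northgate Media Ltd → Pinebrook Holdings Ltd (R3): 73% × 31% × 35% × 31% = 2.455355% of Stonebridge Industries Corp.
Aggregating (R1): 6.63936% + 2.455355% = 9.094715%.
9.094715% exceeds the 5% threshold, so Callum is a related party to Stonebridge Industries Corp.

Yes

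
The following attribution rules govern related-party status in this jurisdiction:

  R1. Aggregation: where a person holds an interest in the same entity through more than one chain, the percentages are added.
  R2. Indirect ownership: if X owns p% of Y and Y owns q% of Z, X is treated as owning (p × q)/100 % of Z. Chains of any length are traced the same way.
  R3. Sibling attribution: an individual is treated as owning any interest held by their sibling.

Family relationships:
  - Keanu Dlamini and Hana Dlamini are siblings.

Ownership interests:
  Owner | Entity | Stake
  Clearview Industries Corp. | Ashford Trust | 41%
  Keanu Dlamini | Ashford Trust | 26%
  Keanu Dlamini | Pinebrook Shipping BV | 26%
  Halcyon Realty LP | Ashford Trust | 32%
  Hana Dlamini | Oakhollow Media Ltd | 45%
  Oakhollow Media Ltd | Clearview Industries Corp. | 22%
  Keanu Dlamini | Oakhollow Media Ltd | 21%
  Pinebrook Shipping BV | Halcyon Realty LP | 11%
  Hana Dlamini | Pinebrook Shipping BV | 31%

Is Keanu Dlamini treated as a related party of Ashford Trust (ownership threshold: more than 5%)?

Yes

By sibling attribution (R3), Keanu Dlamini is treated as also owning Hana Dlamini's interest in Pinebrook Shipping BV, giving 26% + 31% = 57%.
By sibling attribution (R3), Keanu Dlamini is treated as also owning Hana Dlamini's interest in Oakhollow Media Ltd, giving 21% + 45% = 66%.
Chain via Pinebrook Shipping BV → Halcyon Realty LP (R2): 57% × 11% × 32% = 2.0064% of Ashford Trust.
Chain via Oakhollow Media Ltd → Clearview Industries Corp. (R2): 66% × 22% × 41% = 5.9532% of Ashford Trust.
Direct interest in Ashford Trust: 26%.
Aggregating (R1): 2.0064% + 5.9532% + 26% = 33.9596%.
33.9596% exceeds the 5% threshold, so Keanu is a related party to Ashford Trust.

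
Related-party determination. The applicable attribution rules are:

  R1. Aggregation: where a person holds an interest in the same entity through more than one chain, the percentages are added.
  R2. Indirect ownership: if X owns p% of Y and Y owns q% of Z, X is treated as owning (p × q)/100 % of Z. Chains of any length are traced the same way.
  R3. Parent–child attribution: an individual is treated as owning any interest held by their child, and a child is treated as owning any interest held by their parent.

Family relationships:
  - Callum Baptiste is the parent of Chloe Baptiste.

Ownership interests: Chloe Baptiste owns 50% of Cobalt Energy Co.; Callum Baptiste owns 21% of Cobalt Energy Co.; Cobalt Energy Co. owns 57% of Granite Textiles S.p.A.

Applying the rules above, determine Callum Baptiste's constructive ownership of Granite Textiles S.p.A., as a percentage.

40.47%

By parent–child attribution (R3), Callum Baptiste is treated as also owning Chloe Baptiste's interest in Cobalt Energy Co, giving 21% + 50% = 71%.
Chain via Cobalt Energy Co. (R2): 71% × 57% = 40.47% of Granite Textiles S.p.A.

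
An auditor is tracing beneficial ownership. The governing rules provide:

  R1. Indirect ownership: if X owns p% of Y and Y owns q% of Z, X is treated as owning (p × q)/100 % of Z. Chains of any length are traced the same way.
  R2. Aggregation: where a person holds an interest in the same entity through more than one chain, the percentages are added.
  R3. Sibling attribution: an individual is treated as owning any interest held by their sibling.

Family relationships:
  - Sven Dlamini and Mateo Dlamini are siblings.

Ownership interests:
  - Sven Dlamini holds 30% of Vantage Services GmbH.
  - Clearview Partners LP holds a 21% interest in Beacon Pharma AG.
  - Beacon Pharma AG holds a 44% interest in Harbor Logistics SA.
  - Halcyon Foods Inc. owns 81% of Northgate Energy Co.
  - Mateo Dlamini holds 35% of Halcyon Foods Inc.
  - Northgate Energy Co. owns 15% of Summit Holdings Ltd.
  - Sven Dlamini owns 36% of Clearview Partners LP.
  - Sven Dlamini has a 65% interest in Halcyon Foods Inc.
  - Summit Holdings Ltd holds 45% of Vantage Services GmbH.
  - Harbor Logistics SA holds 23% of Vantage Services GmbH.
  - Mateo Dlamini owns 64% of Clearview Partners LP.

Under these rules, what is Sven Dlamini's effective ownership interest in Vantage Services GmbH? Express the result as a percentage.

By sibling attribution (R3), Sven Dlamini is treated as also owning Mateo Dlamini's interest in Clearview Partners LP, giving 36% + 64% = 100%.
By sibling attribution (R3), Sven Dlamini is treated as also owning Mateo Dlamini's interest in Halcyon Foods Inc, giving 65% + 35% = 100%.
Chain via Clearview Partners LP → Beacon Pharma AG → Harbor Logistics SA (R1): 100% × 21% × 44% × 23% = 2.1252% of Vantage Services GmbH.
Chain via Halcyon Foods Inc. → Northgate Energy Co. → Summit Holdings Ltd (R1): 100% × 81% × 15% × 45% = 5.4675% of Vantage Services GmbH.
Direct interest in Vantage Services GmbH: 30%.
Aggregating (R2): 2.1252% + 5.4675% + 30% = 37.5927%.

37.5927%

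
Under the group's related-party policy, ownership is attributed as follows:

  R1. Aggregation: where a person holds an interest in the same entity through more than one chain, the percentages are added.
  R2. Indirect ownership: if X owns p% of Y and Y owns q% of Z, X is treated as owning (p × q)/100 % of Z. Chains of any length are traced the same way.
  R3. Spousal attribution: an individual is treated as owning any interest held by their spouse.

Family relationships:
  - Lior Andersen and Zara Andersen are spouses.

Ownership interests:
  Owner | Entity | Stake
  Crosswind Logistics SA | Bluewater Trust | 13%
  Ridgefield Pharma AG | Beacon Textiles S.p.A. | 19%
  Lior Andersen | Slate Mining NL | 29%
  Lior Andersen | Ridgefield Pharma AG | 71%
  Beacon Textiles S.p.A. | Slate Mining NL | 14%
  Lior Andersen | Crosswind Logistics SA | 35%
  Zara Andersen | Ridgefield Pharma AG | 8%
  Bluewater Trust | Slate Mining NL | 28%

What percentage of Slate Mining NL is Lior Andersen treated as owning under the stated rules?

By spousal attribution (R3), Lior Andersen is treated as also owning Zara Andersen's interest in Ridgefield Pharma AG, giving 71% + 8% = 79%.
Chain via Crosswind Logistics SA → Bluewater Trust (R2): 35% × 13% × 28% = 1.274% of Slate Mining NL.
Chain via Ridgefield Pharma AG → Beacon Textiles S.p.A. (R2): 79% × 19% × 14% = 2.1014% of Slate Mining NL.
Direct interest in Slate Mining NL: 29%.
Aggregating (R1): 1.274% + 2.1014% + 29% = 32.3754%.

32.3754%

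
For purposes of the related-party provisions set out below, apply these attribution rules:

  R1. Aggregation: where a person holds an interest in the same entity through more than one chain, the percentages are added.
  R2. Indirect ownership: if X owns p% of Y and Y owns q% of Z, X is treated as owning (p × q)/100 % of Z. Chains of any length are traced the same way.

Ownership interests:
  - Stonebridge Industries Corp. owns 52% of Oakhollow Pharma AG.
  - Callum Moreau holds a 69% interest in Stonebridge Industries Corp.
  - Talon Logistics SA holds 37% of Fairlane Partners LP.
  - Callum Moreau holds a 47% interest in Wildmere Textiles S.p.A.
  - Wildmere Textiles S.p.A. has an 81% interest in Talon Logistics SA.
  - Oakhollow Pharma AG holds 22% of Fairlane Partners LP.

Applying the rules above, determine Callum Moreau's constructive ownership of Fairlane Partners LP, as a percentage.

21.9795%

Chain via Stonebridge Industries Corp. → Oakhollow Pharma AG (R2): 69% × 52% × 22% = 7.8936% of Fairlane Partners LP.
Chain via Wildmere Textiles S.p.A. → Talon Logistics SA (R2): 47% × 81% × 37% = 14.0859% of Fairlane Partners LP.
Aggregating (R1): 7.8936% + 14.0859% = 21.9795%.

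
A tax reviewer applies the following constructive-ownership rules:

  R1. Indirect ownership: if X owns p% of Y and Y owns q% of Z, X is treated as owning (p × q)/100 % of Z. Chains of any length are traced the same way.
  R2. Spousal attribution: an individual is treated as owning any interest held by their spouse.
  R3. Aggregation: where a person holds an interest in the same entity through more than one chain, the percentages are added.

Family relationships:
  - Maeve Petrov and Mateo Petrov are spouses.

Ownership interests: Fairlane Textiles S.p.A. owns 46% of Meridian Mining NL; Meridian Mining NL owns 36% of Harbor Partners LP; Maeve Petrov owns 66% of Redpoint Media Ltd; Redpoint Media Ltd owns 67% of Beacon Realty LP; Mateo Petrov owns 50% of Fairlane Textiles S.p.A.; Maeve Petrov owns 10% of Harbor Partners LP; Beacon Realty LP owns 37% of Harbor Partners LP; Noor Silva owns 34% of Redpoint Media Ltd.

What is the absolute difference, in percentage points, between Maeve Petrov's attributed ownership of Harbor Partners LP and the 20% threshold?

14.6414

By spousal attribution (R2), Maeve Petrov is treated as owning Mateo Petrov's 50% interest in Fairlane Textiles S.p.A.
Chain via Redpoint Media Ltd → Beacon Realty LP (R1): 66% × 67% × 37% = 16.3614% of Harbor Partners LP.
Direct interest in Harbor Partners LP: 10%.
Chain via Fairlane Textiles S.p.A. → Meridian Mining NL (R1): 50% × 46% × 36% = 8.28% of Harbor Partners LP.
Aggregating (R3): 16.3614% + 10% + 8.28% = 34.6414%.
34.6414% exceeds the 20% threshold by 14.6414 percentage points.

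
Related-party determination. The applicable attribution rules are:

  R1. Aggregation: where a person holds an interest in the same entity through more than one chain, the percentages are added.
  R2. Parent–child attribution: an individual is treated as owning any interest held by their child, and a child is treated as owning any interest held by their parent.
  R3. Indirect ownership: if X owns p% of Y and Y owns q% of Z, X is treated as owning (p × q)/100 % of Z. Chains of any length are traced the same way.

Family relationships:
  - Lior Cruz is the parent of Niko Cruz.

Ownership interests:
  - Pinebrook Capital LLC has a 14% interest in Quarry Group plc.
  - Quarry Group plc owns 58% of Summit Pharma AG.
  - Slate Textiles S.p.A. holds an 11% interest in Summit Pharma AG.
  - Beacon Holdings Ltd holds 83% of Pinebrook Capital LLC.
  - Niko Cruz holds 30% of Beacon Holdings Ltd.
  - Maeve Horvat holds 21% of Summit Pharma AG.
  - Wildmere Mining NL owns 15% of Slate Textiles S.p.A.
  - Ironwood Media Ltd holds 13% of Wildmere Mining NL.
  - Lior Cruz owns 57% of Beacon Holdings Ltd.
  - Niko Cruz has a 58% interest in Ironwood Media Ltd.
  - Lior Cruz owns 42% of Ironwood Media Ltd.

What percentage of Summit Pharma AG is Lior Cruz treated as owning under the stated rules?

By parent–child attribution (R2), Lior Cruz is treated as also owning Niko Cruz's interest in Beacon Holdings Ltd, giving 57% + 30% = 87%.
By parent–child attribution (R2), Lior Cruz is treated as also owning Niko Cruz's interest in Ironwood Media Ltd, giving 42% + 58% = 100%.
Chain via Beacon Holdings Ltd → Pinebrook Capital LLC → Quarry Group plc (R3): 87% × 83% × 14% × 58% = 5.863452% of Summit Pharma AG.
Chain via Ironwood Media Ltd → Wildmere Mining NL → Slate Textiles S.p.A. (R3): 100% × 13% × 15% × 11% = 0.2145% of Summit Pharma AG.
Aggregating (R1): 5.863452% + 0.2145% = 6.077952%.

6.077952%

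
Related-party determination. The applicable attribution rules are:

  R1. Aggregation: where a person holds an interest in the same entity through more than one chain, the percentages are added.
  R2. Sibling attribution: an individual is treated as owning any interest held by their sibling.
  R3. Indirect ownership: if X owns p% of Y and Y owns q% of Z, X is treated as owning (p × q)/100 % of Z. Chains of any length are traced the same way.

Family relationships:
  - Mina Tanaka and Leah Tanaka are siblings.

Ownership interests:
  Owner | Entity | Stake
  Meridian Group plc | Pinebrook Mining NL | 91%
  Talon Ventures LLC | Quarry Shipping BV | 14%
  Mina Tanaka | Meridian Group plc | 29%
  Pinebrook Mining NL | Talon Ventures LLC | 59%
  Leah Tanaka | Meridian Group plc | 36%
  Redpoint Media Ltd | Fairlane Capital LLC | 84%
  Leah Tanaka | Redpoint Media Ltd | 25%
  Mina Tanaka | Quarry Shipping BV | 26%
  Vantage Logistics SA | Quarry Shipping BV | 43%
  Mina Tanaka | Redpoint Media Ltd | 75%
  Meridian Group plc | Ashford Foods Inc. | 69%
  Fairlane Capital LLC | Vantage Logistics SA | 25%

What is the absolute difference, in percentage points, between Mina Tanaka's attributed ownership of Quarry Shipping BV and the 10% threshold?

By sibling attribution (R2), Mina Tanaka is treated as also owning Leah Tanaka's interest in Redpoint Media Ltd, giving 75% + 25% = 100%.
By sibling attribution (R2), Mina Tanaka is treated as also owning Leah Tanaka's interest in Meridian Group plc, giving 29% + 36% = 65%.
Chain via Redpoint Media Ltd → Fairlane Capital LLC → Vantage Logistics SA (R3): 100% × 84% × 25% × 43% = 9.03% of Quarry Shipping BV.
Chain via Meridian Group plc → Pinebrook Mining NL → Talon Ventures LLC (R3): 65% × 91% × 59% × 14% = 4.88579% of Quarry Shipping BV.
Direct interest in Quarry Shipping BV: 26%.
Aggregating (R1): 9.03% + 4.88579% + 26% = 39.91579%.
39.91579% exceeds the 10% threshold by 29.91579 percentage points.

29.91579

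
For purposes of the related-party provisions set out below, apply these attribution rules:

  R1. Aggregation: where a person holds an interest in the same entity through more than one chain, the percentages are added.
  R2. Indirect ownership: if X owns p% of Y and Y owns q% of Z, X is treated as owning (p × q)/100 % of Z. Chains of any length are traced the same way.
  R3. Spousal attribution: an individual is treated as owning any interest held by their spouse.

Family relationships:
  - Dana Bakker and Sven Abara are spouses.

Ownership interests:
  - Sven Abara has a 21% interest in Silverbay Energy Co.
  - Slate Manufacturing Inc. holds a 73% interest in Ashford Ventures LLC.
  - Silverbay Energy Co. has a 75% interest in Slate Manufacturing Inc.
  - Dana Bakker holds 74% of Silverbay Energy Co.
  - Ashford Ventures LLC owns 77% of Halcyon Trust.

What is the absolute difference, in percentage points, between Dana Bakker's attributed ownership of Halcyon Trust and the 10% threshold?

30.049625

By spousal attribution (R3), Dana Bakker is treated as also owning Sven Abara's interest in Silverbay Energy Co, giving 74% + 21% = 95%.
Chain via Silverbay Energy Co. → Slate Manufacturing Inc. → Ashford Ventures LLC (R2): 95% × 75% × 73% × 77% = 40.049625% of Halcyon Trust.
40.049625% exceeds the 10% threshold by 30.049625 percentage points.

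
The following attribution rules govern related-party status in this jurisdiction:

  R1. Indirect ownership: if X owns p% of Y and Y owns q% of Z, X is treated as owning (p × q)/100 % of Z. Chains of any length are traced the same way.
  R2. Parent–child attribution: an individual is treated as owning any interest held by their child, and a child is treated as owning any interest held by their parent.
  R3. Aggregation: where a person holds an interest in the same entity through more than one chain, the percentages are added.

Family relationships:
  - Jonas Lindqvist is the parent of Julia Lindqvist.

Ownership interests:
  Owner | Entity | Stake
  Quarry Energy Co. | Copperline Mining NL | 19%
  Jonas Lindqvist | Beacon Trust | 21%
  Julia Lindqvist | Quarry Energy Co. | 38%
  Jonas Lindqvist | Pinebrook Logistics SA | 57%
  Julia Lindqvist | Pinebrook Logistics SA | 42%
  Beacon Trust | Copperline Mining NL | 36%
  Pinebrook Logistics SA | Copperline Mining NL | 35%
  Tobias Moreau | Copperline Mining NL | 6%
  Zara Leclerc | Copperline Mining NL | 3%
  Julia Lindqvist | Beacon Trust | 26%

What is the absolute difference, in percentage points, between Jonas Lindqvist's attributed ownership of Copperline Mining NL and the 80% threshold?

By parent–child attribution (R2), Jonas Lindqvist is treated as also owning Julia Lindqvist's interest in Pinebrook Logistics SA, giving 57% + 42% = 99%.
By parent–child attribution (R2), Jonas Lindqvist is treated as also owning Julia Lindqvist's interest in Beacon Trust, giving 21% + 26% = 47%.
By parent–child attribution (R2), Jonas Lindqvist is treated as owning Julia Lindqvist's 38% interest in Quarry Energy Co.
Chain via Pinebrook Logistics SA (R1): 99% × 35% = 34.65% of Copperline Mining NL.
Chain via Beacon Trust (R1): 47% × 36% = 16.92% of Copperline Mining NL.
Chain via Quarry Energy Co. (R1): 38% × 19% = 7.22% of Copperline Mining NL.
Aggregating (R3): 34.65% + 16.92% + 7.22% = 58.79%.
58.79% falls short of the 80% threshold by 21.21 percentage points.

21.21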